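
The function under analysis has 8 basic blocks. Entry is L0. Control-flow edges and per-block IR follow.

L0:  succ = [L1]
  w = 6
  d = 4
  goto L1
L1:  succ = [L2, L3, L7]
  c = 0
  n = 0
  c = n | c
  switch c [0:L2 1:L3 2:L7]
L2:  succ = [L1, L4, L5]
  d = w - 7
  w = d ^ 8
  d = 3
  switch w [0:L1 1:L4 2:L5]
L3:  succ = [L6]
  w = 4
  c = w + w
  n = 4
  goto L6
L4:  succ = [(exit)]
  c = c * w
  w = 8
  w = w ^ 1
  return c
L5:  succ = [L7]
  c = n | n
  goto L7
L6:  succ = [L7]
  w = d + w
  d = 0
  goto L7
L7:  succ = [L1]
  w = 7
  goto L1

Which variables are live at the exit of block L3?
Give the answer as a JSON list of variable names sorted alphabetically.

Block summaries:
  L0: {d,w} / ∅
  L1: {c,n} / ∅
  L2: {d,w} / {w}
  L3: {c,n,w} / ∅
  L4: {c,w} / {c,w}
  L5: {c} / {n}
  L6: {d,w} / {d,w}
  L7: {w} / ∅

Liveness:
  live L0: ∅→{d,w}
  live L1: {d,w}→{c,d,n,w}
  live L2: {c,n,w}→{c,d,n,w}
  live L3: {d}→{d,w}
  live L4: {c,w}→∅
  live L5: {d,n}→{d}
  live L6: {d,w}→{d}
  live L7: {d}→{d,w}

live-out(L3) = ["d", "w"]

Answer: ["d", "w"]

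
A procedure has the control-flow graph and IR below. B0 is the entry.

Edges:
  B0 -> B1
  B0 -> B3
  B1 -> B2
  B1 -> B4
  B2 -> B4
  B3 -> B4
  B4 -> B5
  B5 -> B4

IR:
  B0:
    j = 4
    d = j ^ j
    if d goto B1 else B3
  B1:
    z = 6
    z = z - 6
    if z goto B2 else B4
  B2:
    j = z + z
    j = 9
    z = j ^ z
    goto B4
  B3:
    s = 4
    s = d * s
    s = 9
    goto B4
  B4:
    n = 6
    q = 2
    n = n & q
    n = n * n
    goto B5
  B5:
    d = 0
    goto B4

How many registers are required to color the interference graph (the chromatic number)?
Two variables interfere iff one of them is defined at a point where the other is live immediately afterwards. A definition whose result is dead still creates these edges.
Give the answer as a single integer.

Answer: 2

Working:
def/use:
  B0: def={d,j} ue=∅
  B1: def={z} ue=∅
  B2: def={j,z} ue={z}
  B3: def={s} ue={d}
  B4: def={n,q} ue=∅
  B5: def={d} ue=∅

Live sets:
  B0: in=∅ out={d}
  B1: in=∅ out={z}
  B2: in={z} out=∅
  B3: in={d} out=∅
  B4: in=∅ out=∅
  B5: in=∅ out=∅

Interfere edges:
  d: {s}
  j: {z}
  n: {q}
  q: {n}
  s: {d}
  z: {j}

Registers:
  clique {d,s} ⇒ need ≥ 2
  assign d→r0 j→r0 n→r0 q→r1 s→r1 z→r1 — no edge inside a register ⇒ χ ≤ 2
  χ = 2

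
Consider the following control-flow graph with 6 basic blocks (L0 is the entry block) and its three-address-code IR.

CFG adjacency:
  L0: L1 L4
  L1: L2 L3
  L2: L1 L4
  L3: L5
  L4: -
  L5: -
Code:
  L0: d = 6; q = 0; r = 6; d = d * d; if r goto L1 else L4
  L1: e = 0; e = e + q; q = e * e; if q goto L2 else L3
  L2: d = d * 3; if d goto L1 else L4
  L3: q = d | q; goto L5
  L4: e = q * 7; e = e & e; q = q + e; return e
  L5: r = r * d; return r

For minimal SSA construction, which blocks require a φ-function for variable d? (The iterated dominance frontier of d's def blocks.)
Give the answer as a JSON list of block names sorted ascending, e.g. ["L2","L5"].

idom tree: L1←L0 L2←L1 L3←L1 L4←L0 L5←L3
Dom∩ at merges:
  L1: preds {L0,L2}: {L0} ∩ {L0,L1,L2} = {L0}; idom=L0
  L4: preds {L0,L2}: {L0} ∩ {L0,L1,L2} = {L0}; idom=L0

Frontier:
  L1←L0: walk · to L0
  L1←L2: walk L2→L1 to L0
  L4←L0: walk · to L0
  L4←L2: walk L2→L1 to L0
  L0: DF=∅
  L1: DF={L1,L4}
  L2: DF={L1,L4}
  L3: DF=∅
  L4: DF=∅
  L5: DF=∅

φ for d: defs {L0,L2}
  DF⁺ = {L1,L4}

Answer: ["L1", "L4"]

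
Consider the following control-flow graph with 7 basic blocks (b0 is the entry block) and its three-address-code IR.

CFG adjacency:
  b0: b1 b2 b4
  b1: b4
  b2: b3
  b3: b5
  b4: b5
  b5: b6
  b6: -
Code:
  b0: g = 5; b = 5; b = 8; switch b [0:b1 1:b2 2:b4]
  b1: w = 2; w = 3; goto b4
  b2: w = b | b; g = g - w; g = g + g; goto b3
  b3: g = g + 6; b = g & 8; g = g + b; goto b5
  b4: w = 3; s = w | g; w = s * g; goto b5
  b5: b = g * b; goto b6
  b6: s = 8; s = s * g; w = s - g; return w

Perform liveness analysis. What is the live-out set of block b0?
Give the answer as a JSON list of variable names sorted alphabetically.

Answer: ["b", "g"]

Derivation:
def/use:
  b0 def {b,g} use ∅
  b1 def {w} use ∅
  b2 def {g,w} use {b,g}
  b3 def {b,g} use {g}
  b4 def {s,w} use {g}
  b5 def {b} use {b,g}
  b6 def {s,w} use {g}

Live sets:
  b0: in=∅ out={b,g}
  b1: in={b,g} out={b,g}
  b2: in={b,g} out={g}
  b3: in={g} out={b,g}
  b4: in={b,g} out={b,g}
  b5: in={b,g} out={g}
  b6: in={g} out=∅

live-out(b0) = ["b", "g"]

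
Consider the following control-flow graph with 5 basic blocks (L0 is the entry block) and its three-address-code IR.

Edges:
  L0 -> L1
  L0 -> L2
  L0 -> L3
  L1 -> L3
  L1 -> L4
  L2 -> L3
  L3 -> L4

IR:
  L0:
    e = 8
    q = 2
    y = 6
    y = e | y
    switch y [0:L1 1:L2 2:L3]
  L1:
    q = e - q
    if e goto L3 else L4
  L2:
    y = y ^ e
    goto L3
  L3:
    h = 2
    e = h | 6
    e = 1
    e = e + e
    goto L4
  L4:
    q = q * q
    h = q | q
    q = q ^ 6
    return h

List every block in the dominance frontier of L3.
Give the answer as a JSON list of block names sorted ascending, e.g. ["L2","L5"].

idom tree: L1←L0 L2←L0 L3←L0 L4←L0
Join-block Dom:
  L3: preds {L0,L1,L2}: {L0} ∩ {L0,L1} ∩ {L0,L2} = {L0}; idom=L0
  L4: preds {L1,L3}: {L0,L1} ∩ {L0,L3} = {L0}; idom=L0

Frontier:
  L3←L0: walk · to L0
  L3←L1: walk L1 to L0
  L3←L2: walk L2 to L0
  L4←L1: walk L1 to L0
  L4←L3: walk L3 to L0
  DF(L0)=∅
  DF(L1)={L3,L4}
  DF(L2)={L3}
  DF(L3)={L4}
  DF(L4)=∅

DF(L3) = ["L4"]

Answer: ["L4"]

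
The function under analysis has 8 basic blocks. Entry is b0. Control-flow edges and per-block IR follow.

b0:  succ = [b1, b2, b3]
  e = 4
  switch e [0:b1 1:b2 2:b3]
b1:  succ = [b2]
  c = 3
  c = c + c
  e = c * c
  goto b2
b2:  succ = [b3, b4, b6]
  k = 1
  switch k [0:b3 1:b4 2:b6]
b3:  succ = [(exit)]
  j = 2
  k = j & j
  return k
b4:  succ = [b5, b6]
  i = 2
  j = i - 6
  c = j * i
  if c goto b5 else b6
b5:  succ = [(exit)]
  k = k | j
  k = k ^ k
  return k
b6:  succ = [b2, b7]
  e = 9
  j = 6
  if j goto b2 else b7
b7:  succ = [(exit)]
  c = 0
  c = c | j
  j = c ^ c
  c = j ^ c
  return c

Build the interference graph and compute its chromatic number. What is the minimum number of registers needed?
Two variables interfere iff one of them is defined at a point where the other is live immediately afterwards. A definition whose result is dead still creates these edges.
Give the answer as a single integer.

Block summaries:
  b0 def {e} use ∅
  b1 def {c,e} use ∅
  b2 def {k} use ∅
  b3 def {j,k} use ∅
  b4 def {c,i,j} use ∅
  b5 def {k} use {j,k}
  b6 def {e,j} use ∅
  b7 def {c,j} use {j}

Backward fixpoint:
  b0 li=∅ lo=∅
  b1 li=∅ lo=∅
  b2 li=∅ lo={k}
  b3 li=∅ lo=∅
  b4 li={k} lo={j,k}
  b5 li={j,k} lo=∅
  b6 li=∅ lo={j}
  b7 li={j} lo=∅

Interference:
  c↔{j,k}
  e↔∅
  i↔{j,k}
  j↔{c,i,k}
  k↔{c,i,j}

Registers:
  lower bound: {c,j,k} mutually conflict ⇒ χ ≥ 3
  assign c→R2 e→R0 i→R2 j→R0 k→R1 — no edge inside a register ⇒ χ ≤ 3
  χ = 3

Answer: 3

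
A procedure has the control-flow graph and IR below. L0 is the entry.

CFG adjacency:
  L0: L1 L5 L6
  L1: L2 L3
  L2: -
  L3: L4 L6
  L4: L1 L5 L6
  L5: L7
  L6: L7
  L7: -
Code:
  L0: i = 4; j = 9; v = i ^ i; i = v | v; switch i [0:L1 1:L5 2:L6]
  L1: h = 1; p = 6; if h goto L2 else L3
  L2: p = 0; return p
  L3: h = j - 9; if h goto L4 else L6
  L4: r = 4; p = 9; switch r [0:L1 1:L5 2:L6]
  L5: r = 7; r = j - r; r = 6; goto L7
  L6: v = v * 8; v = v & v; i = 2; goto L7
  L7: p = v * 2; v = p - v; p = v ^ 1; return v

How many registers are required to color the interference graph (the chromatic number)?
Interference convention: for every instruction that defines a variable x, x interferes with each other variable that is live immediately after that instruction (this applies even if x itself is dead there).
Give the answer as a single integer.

Answer: 4

Working:
def/use:
  L0 def {i,j,v} use ∅
  L1 def {h,p} use ∅
  L2 def {p} use ∅
  L3 def {h} use {j}
  L4 def {p,r} use ∅
  L5 def {r} use {j}
  L6 def {i,v} use {v}
  L7 def {p,v} use {v}

Live sets:
  L0 li=∅ lo={j,v}
  L1 li={j,v} lo={j,v}
  L2 li=∅ lo=∅
  L3 li={j,v} lo={j,v}
  L4 li={j,v} lo={j,v}
  L5 li={j,v} lo={v}
  L6 li={v} lo={v}
  L7 li={v} lo=∅

Conflict graph:
  h: {j,p,v}
  i: {j,v}
  j: {h,i,p,r,v}
  p: {h,j,r,v}
  r: {j,p,v}
  v: {h,i,j,p,r}

Chromatic number:
  clique {h,j,p,v} ⇒ need ≥ 4
  4-colouring: c0={j}  c1={v}  c2={i,p}  c3={h,r}
  χ = 4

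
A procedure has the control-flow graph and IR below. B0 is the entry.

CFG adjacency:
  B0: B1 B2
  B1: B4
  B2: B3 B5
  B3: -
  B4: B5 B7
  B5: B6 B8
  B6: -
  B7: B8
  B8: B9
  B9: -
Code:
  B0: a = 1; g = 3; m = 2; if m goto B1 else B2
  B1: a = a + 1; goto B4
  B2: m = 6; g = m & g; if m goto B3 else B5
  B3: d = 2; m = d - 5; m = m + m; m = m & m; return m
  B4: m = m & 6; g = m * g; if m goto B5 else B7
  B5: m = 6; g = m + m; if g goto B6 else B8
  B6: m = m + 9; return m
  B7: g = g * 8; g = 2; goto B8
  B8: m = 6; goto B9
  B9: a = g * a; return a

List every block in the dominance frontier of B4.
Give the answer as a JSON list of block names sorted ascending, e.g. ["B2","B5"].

Answer: ["B5", "B8"]

Working:
idom tree: B1←B0 B2←B0 B3←B2 B4←B1 B5←B0 B6←B5 B7←B4 B8←B0 B9←B8
Dom at joins:
  B5: preds {B2,B4}: {B0,B2} ∩ {B0,B1,B4} = {B0}; idom=B0
  B8: preds {B5,B7}: {B0,B5} ∩ {B0,B1,B4,B7} = {B0}; idom=B0

DF derivation:
  join B5 pred B2: B2 stop@B0
  join B5 pred B4: B4→B1 stop@B0
  join B8 pred B5: B5 stop@B0
  join B8 pred B7: B7→B4→B1 stop@B0
  DF(B0)=∅
  DF(B1)={B5,B8}
  DF(B2)={B5}
  DF(B3)=∅
  DF(B4)={B5,B8}
  DF(B5)={B8}
  DF(B6)=∅
  DF(B7)={B8}
  DF(B8)=∅
  DF(B9)=∅

DF(B4) = ["B5", "B8"]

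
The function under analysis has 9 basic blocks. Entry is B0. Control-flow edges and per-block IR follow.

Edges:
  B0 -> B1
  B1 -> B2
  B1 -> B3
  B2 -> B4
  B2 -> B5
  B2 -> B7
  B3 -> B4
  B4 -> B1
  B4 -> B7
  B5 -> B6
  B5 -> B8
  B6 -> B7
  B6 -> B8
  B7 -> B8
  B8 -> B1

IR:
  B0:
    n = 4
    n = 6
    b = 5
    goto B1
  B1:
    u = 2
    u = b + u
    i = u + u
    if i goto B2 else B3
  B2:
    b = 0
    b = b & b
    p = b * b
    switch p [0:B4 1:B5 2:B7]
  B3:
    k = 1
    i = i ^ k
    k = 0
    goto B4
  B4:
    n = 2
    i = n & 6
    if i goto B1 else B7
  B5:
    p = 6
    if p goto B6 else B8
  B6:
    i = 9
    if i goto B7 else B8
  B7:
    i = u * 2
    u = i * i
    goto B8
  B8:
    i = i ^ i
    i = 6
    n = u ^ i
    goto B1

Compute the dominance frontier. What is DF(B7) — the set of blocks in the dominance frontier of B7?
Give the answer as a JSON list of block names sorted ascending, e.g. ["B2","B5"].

idom tree: B1←B0 B2←B1 B3←B1 B4←B1 B5←B2 B6←B5 B7←B1 B8←B1
Join-block Dom:
  B1: preds {B0,B4,B8}: {B0} ∩ {B0,B1,B4} ∩ {B0,B1,B8} = {B0}; idom=B0
  B4: preds {B2,B3}: {B0,B1,B2} ∩ {B0,B1,B3} = {B0,B1}; idom=B1
  B7: preds {B2,B4,B6}: {B0,B1,B2} ∩ {B0,B1,B4} ∩ {B0,B1,B2,B5,B6} = {B0,B1}; idom=B1
  B8: preds {B5,B6,B7}: {B0,B1,B2,B5} ∩ {B0,B1,B2,B5,B6} ∩ {B0,B1,B7} = {B0,B1}; idom=B1

Frontier:
  join B1 pred B0: · stop@B0
  join B1 pred B4: B4→B1 stop@B0
  join B1 pred B8: B8→B1 stop@B0
  join B4 pred B2: B2 stop@B1
  join B4 pred B3: B3 stop@B1
  join B7 pred B2: B2 stop@B1
  join B7 pred B4: B4 stop@B1
  join B7 pred B6: B6→B5→B2 stop@B1
  join B8 pred B5: B5→B2 stop@B1
  join B8 pred B6: B6→B5→B2 stop@B1
  join B8 pred B7: B7 stop@B1
  B0 → ∅
  B1 → {B1}
  B2 → {B4,B7,B8}
  B3 → {B4}
  B4 → {B1,B7}
  B5 → {B7,B8}
  B6 → {B7,B8}
  B7 → {B8}
  B8 → {B1}

DF(B7) = ["B8"]

Answer: ["B8"]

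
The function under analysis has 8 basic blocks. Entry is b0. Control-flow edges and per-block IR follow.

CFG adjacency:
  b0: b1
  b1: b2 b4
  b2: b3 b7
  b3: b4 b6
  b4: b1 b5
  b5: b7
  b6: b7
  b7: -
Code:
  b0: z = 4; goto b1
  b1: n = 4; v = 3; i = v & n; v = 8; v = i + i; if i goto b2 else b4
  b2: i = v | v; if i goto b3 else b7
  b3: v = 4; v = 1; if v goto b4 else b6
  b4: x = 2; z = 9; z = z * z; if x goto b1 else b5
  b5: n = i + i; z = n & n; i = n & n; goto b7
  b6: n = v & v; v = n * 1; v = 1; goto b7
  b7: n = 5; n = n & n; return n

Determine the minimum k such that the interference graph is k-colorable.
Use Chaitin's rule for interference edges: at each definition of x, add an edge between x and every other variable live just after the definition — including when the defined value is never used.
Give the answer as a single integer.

Answer: 3

Derivation:
Block summaries:
  b0: {z} / ∅
  b1: {i,n,v} / ∅
  b2: {i} / {v}
  b3: {v} / ∅
  b4: {x,z} / ∅
  b5: {i,n,z} / {i}
  b6: {n,v} / {v}
  b7: {n} / ∅

Liveness:
  b0: in=∅ out=∅
  b1: in=∅ out={i,v}
  b2: in={v} out={i}
  b3: in={i} out={i,v}
  b4: in={i} out={i}
  b5: in={i} out=∅
  b6: in={v} out=∅
  b7: in=∅ out=∅

Conflict graph:
  i — {v,x,z}
  n — {v,z}
  v — {i,n}
  x — {i,z}
  z — {i,n,x}

Chromatic number:
  clique {i,x,z} ⇒ need ≥ 3
  assign i→c0 n→c0 v→c1 x→c2 z→c1 — no edge inside a register ⇒ χ ≤ 3
  χ = 3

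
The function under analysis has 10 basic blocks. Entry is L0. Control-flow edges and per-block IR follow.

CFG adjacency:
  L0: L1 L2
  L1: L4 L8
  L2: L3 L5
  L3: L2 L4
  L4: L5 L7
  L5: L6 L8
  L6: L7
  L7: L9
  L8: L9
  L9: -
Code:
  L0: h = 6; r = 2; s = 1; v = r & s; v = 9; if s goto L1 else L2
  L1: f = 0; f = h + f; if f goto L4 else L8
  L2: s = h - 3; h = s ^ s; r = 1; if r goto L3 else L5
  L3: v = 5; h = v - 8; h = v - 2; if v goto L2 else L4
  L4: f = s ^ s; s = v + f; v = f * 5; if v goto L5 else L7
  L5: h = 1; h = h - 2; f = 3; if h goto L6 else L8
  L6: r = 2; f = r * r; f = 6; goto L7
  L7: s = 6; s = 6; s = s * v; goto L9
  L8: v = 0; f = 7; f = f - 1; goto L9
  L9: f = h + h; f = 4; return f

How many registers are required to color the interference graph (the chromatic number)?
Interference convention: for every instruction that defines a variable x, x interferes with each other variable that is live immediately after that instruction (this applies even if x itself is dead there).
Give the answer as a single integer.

def/use:
  L0: def={h,r,s,v} ue=∅
  L1: def={f} ue={h}
  L2: def={h,r,s} ue={h}
  L3: def={h,v} ue=∅
  L4: def={f,s,v} ue={s,v}
  L5: def={f,h} ue=∅
  L6: def={f,r} ue=∅
  L7: def={s} ue={v}
  L8: def={f,v} ue=∅
  L9: def={f} ue={h}

Backward fixpoint:
  L0 li=∅ lo={h,s,v}
  L1 li={h,s,v} lo={h,s,v}
  L2 li={h,v} lo={s,v}
  L3 li={s} lo={h,s,v}
  L4 li={h,s,v} lo={h,v}
  L5 li={v} lo={h,v}
  L6 li={h,v} lo={h,v}
  L7 li={h,v} lo={h}
  L8 li={h} lo={h}
  L9 li={h} lo=∅

Conflict graph:
  f↔{h,s,v}
  h↔{f,r,s,v}
  r↔{h,s,v}
  s↔{f,h,r,v}
  v↔{f,h,r,s}

Chromatic number:
  lower bound: {f,h,s,v} mutually conflict ⇒ χ ≥ 4
  assign f→R3 h→R0 r→R3 s→R1 v→R2 — no edge inside a register ⇒ χ ≤ 4
  χ = 4

Answer: 4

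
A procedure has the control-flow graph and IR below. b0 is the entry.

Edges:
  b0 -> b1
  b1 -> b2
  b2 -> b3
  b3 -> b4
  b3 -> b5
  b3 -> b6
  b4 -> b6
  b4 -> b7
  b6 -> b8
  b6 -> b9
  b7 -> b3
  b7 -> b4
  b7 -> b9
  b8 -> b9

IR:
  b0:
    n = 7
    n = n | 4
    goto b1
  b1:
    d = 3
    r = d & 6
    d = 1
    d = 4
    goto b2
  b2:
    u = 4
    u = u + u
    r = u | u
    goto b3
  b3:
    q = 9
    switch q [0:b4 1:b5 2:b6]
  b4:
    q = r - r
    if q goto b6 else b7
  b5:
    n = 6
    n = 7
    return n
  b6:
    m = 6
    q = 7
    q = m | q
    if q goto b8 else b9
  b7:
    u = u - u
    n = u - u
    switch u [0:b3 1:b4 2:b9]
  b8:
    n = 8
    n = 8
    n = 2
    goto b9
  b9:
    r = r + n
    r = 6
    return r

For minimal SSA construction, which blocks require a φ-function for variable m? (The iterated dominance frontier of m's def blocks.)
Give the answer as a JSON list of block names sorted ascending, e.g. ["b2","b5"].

Answer: ["b9"]

Derivation:
idom tree: b1←b0 b2←b1 b3←b2 b4←b3 b5←b3 b6←b3 b7←b4 b8←b6 b9←b3
Dom at joins:
  b3: preds {b2,b7}: {b0,b1,b2} ∩ {b0,b1,b2,b3,b4,b7} = {b0,b1,b2}; idom=b2
  b4: preds {b3,b7}: {b0,b1,b2,b3} ∩ {b0,b1,b2,b3,b4,b7} = {b0,b1,b2,b3}; idom=b3
  b6: preds {b3,b4}: {b0,b1,b2,b3} ∩ {b0,b1,b2,b3,b4} = {b0,b1,b2,b3}; idom=b3
  b9: preds {b6,b7,b8}: {b0,b1,b2,b3,b6} ∩ {b0,b1,b2,b3,b4,b7} ∩ {b0,b1,b2,b3,b6,b8} = {b0,b1,b2,b3}; idom=b3

Frontier:
  b3←b2: walk · to b2
  b3←b7: walk b7→b4→b3 to b2
  b4←b3: walk · to b3
  b4←b7: walk b7→b4 to b3
  b6←b3: walk · to b3
  b6←b4: walk b4 to b3
  b9←b6: walk b6 to b3
  b9←b7: walk b7→b4 to b3
  b9←b8: walk b8→b6 to b3
  DF(b0)=∅
  DF(b1)=∅
  DF(b2)=∅
  DF(b3)={b3}
  DF(b4)={b3,b4,b6,b9}
  DF(b5)=∅
  DF(b6)={b9}
  DF(b7)={b3,b4,b9}
  DF(b8)={b9}
  DF(b9)=∅

φ for m: defs {b6}
  DF⁺ = {b9}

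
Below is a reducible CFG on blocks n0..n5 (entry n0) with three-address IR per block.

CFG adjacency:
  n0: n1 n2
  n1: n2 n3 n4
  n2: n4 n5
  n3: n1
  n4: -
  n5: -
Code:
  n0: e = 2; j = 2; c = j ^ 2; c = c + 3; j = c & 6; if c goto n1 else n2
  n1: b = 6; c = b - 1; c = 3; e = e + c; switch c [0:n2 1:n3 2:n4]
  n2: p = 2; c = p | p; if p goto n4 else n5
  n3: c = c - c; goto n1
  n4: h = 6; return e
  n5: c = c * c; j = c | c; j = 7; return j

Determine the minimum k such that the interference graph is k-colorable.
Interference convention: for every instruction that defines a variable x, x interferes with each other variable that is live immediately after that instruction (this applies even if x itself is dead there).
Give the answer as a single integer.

Block summaries:
  n0 def {c,e,j} use ∅
  n1 def {b,c,e} use {e}
  n2 def {c,p} use ∅
  n3 def {c} use {c}
  n4 def {h} use {e}
  n5 def {c,j} use {c}

Live sets:
  n0: in=∅ out={e}
  n1: in={e} out={c,e}
  n2: in={e} out={c,e}
  n3: in={c,e} out={e}
  n4: in={e} out=∅
  n5: in={c} out=∅

Conflict graph:
  b↔{e}
  c↔{e,j,p}
  e↔{b,c,h,j,p}
  h↔{e}
  j↔{c,e}
  p↔{c,e}

Chromatic number:
  lower bound: {c,e,j} mutually conflict ⇒ χ ≥ 3
  3-colouring: R0={e}  R1={b,c,h}  R2={j,p}
  χ = 3

Answer: 3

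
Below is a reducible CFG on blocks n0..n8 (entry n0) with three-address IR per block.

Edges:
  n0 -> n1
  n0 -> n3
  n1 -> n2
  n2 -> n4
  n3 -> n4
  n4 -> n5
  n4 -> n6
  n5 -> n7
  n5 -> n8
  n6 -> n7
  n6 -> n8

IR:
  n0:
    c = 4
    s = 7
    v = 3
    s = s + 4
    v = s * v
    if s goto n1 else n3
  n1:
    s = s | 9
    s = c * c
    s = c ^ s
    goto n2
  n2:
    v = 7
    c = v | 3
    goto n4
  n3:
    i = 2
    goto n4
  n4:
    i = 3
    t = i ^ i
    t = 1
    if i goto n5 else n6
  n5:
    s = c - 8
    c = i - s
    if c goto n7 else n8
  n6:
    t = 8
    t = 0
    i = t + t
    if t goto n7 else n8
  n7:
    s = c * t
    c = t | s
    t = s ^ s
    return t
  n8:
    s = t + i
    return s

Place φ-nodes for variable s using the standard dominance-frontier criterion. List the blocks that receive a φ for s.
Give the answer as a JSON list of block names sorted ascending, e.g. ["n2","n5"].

idom tree: n1←n0 n2←n1 n3←n0 n4←n0 n5←n4 n6←n4 n7←n4 n8←n4
Dom∩ at merges:
  n4: preds {n2,n3}: {n0,n1,n2} ∩ {n0,n3} = {n0}; idom=n0
  n7: preds {n5,n6}: {n0,n4,n5} ∩ {n0,n4,n6} = {n0,n4}; idom=n4
  n8: preds {n5,n6}: {n0,n4,n5} ∩ {n0,n4,n6} = {n0,n4}; idom=n4

DF derivation:
  join n4 pred n2: n2→n1 stop@n0
  join n4 pred n3: n3 stop@n0
  join n7 pred n5: n5 stop@n4
  join n7 pred n6: n6 stop@n4
  join n8 pred n5: n5 stop@n4
  join n8 pred n6: n6 stop@n4
  DF(n0)=∅
  DF(n1)={n4}
  DF(n2)={n4}
  DF(n3)={n4}
  DF(n4)=∅
  DF(n5)={n7,n8}
  DF(n6)={n7,n8}
  DF(n7)=∅
  DF(n8)=∅

φ for s: defs {n0,n1,n5,n7,n8}
  DF⁺ = {n4,n7,n8}

Answer: ["n4", "n7", "n8"]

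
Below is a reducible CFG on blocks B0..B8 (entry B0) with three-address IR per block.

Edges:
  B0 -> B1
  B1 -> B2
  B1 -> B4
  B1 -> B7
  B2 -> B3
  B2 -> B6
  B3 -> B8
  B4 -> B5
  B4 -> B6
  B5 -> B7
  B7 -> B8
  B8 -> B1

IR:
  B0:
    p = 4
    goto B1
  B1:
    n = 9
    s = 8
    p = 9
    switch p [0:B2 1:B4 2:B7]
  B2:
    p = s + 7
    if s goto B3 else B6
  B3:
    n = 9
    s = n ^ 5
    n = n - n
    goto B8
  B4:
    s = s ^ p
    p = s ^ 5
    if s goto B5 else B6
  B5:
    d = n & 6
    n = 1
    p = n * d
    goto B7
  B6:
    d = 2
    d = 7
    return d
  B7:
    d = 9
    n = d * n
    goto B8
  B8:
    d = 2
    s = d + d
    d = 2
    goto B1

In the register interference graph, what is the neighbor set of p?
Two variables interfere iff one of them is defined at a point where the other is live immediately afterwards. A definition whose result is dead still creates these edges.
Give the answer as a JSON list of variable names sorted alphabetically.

Answer: ["n", "s"]

Derivation:
Block summaries:
  B0 def {p} use ∅
  B1 def {n,p,s} use ∅
  B2 def {p} use {s}
  B3 def {n,s} use ∅
  B4 def {p,s} use {p,s}
  B5 def {d,n,p} use {n}
  B6 def {d} use ∅
  B7 def {d,n} use {n}
  B8 def {d,s} use ∅

Backward fixpoint:
  B0 li=∅ lo=∅
  B1 li=∅ lo={n,p,s}
  B2 li={s} lo=∅
  B3 li=∅ lo=∅
  B4 li={n,p,s} lo={n}
  B5 li={n} lo={n}
  B6 li=∅ lo=∅
  B7 li={n} lo=∅
  B8 li=∅ lo=∅

Interference:
  d — {n}
  n — {d,p,s}
  p — {n,s}
  s — {n,p}

N(p) = ["n", "s"]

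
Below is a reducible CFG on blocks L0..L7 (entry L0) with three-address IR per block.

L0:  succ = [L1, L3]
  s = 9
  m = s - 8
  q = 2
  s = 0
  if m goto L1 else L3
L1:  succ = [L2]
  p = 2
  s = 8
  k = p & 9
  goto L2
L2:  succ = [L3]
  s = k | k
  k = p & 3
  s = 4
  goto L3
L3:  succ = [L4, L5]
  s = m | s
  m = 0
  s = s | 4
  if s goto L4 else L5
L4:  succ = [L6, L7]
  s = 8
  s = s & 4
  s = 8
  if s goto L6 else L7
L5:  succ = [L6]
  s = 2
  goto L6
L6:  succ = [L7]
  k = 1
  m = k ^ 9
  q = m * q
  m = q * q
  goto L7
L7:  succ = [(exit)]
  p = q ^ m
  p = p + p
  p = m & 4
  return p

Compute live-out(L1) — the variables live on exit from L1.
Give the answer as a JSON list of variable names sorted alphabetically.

Answer: ["k", "m", "p", "q"]

Derivation:
Block summaries:
  L0: def={m,q,s} ue=∅
  L1: def={k,p,s} ue=∅
  L2: def={k,s} ue={k,p}
  L3: def={m,s} ue={m,s}
  L4: def={s} ue=∅
  L5: def={s} ue=∅
  L6: def={k,m,q} ue={q}
  L7: def={p} ue={m,q}

Liveness:
  L0: in=∅ out={m,q,s}
  L1: in={m,q} out={k,m,p,q}
  L2: in={k,m,p,q} out={m,q,s}
  L3: in={m,q,s} out={m,q}
  L4: in={m,q} out={m,q}
  L5: in={q} out={q}
  L6: in={q} out={m,q}
  L7: in={m,q} out=∅

live-out(L1) = ["k", "m", "p", "q"]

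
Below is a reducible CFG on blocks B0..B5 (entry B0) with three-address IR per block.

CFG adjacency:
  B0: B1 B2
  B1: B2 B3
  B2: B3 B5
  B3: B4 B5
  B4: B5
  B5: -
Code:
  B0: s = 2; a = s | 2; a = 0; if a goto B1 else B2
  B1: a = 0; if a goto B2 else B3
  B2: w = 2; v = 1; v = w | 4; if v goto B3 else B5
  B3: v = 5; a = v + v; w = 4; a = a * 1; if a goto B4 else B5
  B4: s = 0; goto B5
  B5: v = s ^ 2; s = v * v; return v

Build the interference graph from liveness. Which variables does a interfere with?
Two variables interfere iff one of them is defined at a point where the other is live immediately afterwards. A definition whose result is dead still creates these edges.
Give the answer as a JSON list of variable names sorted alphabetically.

Answer: ["s", "w"]

Derivation:
Block summaries:
  B0: def={a,s} ue=∅
  B1: def={a} ue=∅
  B2: def={v,w} ue=∅
  B3: def={a,v,w} ue=∅
  B4: def={s} ue=∅
  B5: def={s,v} ue={s}

Liveness:
  B0: in=∅ out={s}
  B1: in={s} out={s}
  B2: in={s} out={s}
  B3: in={s} out={s}
  B4: in=∅ out={s}
  B5: in={s} out=∅

Interfere edges:
  a↔{s,w}
  s↔{a,v,w}
  v↔{s,w}
  w↔{a,s,v}

N(a) = ["s", "w"]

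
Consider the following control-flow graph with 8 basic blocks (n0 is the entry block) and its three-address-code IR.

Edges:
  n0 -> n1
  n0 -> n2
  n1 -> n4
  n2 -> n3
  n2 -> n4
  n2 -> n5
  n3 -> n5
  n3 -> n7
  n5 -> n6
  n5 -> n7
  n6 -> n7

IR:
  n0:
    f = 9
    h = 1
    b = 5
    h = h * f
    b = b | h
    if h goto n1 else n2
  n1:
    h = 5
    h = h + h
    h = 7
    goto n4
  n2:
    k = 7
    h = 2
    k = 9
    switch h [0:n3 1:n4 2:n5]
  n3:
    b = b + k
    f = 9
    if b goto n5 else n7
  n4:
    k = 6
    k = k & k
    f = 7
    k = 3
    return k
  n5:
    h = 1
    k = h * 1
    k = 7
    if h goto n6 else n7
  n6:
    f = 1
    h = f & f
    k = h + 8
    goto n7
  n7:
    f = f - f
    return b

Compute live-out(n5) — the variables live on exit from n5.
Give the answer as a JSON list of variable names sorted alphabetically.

Block summaries:
  n0 def {b,f,h} use ∅
  n1 def {h} use ∅
  n2 def {h,k} use ∅
  n3 def {b,f} use {b,k}
  n4 def {f,k} use ∅
  n5 def {h,k} use ∅
  n6 def {f,h,k} use ∅
  n7 def {f} use {b,f}

Liveness:
  n0: in=∅ out={b,f}
  n1: in=∅ out=∅
  n2: in={b,f} out={b,f,k}
  n3: in={b,k} out={b,f}
  n4: in=∅ out=∅
  n5: in={b,f} out={b,f}
  n6: in={b} out={b,f}
  n7: in={b,f} out=∅

live-out(n5) = ["b", "f"]

Answer: ["b", "f"]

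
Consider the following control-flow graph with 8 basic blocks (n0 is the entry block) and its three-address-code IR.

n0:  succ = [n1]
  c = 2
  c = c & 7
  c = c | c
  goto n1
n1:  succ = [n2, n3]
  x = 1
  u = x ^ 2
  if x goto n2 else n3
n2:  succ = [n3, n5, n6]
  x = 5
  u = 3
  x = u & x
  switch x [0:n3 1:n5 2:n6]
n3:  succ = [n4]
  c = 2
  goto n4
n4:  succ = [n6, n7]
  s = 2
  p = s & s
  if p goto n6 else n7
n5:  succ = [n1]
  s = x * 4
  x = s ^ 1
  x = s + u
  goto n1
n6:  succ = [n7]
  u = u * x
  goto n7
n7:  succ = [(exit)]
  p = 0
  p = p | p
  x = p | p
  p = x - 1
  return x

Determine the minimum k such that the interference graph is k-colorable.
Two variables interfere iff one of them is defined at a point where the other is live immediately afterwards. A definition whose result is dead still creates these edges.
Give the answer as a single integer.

Answer: 3

Derivation:
def/use:
  n0: def={c} ue=∅
  n1: def={u,x} ue=∅
  n2: def={u,x} ue=∅
  n3: def={c} ue=∅
  n4: def={p,s} ue=∅
  n5: def={s,x} ue={u,x}
  n6: def={u} ue={u,x}
  n7: def={p,x} ue=∅

Backward fixpoint:
  live n0: ∅→∅
  live n1: ∅→{u,x}
  live n2: ∅→{u,x}
  live n3: {u,x}→{u,x}
  live n4: {u,x}→{u,x}
  live n5: {u,x}→∅
  live n6: {u,x}→∅
  live n7: ∅→∅

Conflict graph:
  c: {u,x}
  p: {u,x}
  s: {u,x}
  u: {c,p,s,x}
  x: {c,p,s,u}

Colouring:
  lower bound: {c,u,x} mutually conflict ⇒ χ ≥ 3
  3-colouring: c0={u}  c1={x}  c2={c,p,s}
  χ = 3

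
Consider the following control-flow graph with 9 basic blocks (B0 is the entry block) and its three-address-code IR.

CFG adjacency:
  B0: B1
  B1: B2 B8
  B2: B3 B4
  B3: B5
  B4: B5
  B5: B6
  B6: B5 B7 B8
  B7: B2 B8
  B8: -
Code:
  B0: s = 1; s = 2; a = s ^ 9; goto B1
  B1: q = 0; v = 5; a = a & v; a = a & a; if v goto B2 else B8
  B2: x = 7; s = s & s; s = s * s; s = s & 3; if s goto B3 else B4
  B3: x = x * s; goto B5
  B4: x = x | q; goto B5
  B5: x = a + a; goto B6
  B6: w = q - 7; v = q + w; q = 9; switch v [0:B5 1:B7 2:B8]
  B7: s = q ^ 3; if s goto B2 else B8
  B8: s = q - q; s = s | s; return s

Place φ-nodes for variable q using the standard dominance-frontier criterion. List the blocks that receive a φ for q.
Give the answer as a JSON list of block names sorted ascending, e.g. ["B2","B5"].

idom tree: B1←B0 B2←B1 B3←B2 B4←B2 B5←B2 B6←B5 B7←B6 B8←B1
Join-block Dom:
  B2: preds {B1,B7}: {B0,B1} ∩ {B0,B1,B2,B5,B6,B7} = {B0,B1}; idom=B1
  B5: preds {B3,B4,B6}: {B0,B1,B2,B3} ∩ {B0,B1,B2,B4} ∩ {B0,B1,B2,B5,B6} = {B0,B1,B2}; idom=B2
  B8: preds {B1,B6,B7}: {B0,B1} ∩ {B0,B1,B2,B5,B6} ∩ {B0,B1,B2,B5,B6,B7} = {B0,B1}; idom=B1

Frontier:
  join B2 pred B1: · stop@B1
  join B2 pred B7: B7→B6→B5→B2 stop@B1
  join B5 pred B3: B3 stop@B2
  join B5 pred B4: B4 stop@B2
  join B5 pred B6: B6→B5 stop@B2
  join B8 pred B1: · stop@B1
  join B8 pred B6: B6→B5→B2 stop@B1
  join B8 pred B7: B7→B6→B5→B2 stop@B1
  DF(B0)=∅
  DF(B1)=∅
  DF(B2)={B2,B8}
  DF(B3)={B5}
  DF(B4)={B5}
  DF(B5)={B2,B5,B8}
  DF(B6)={B2,B5,B8}
  DF(B7)={B2,B8}
  DF(B8)=∅

φ for q: defs {B1,B6}
  DF⁺ = {B2,B5,B8}

Answer: ["B2", "B5", "B8"]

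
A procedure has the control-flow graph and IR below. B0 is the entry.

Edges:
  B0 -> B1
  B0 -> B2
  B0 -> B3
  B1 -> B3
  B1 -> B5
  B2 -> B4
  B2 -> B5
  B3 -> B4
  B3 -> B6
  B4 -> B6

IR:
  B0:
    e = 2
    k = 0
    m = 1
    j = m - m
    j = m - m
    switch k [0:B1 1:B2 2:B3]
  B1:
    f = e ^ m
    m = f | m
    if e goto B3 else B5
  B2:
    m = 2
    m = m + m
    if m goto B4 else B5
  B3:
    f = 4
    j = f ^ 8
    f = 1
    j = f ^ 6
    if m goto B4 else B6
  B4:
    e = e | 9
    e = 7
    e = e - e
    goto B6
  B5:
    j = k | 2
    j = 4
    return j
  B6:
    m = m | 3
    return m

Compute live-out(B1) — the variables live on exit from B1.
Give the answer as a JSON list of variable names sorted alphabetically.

Block summaries:
  B0 def {e,j,k,m} use ∅
  B1 def {f,m} use {e,m}
  B2 def {m} use ∅
  B3 def {f,j} use {m}
  B4 def {e} use {e}
  B5 def {j} use {k}
  B6 def {m} use {m}

Backward fixpoint:
  live B0: ∅→{e,k,m}
  live B1: {e,k,m}→{e,k,m}
  live B2: {e,k}→{e,k,m}
  live B3: {e,m}→{e,m}
  live B4: {e,m}→{m}
  live B5: {k}→∅
  live B6: {m}→∅

live-out(B1) = ["e", "k", "m"]

Answer: ["e", "k", "m"]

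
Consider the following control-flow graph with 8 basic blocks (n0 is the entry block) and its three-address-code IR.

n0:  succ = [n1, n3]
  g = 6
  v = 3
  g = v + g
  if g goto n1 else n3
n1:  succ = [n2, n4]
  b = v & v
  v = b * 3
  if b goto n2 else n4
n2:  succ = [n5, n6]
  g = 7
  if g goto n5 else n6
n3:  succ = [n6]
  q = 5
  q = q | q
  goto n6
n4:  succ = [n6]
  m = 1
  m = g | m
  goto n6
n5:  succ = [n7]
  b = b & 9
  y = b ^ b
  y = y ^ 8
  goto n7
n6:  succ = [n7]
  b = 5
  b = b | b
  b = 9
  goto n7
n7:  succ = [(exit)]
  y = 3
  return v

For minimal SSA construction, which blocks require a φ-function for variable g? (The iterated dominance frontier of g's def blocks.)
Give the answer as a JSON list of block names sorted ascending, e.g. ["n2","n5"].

Answer: ["n6", "n7"]

Derivation:
idom tree: n1←n0 n2←n1 n3←n0 n4←n1 n5←n2 n6←n0 n7←n0
Join-block Dom:
  n6: preds {n2,n3,n4}: {n0,n1,n2} ∩ {n0,n3} ∩ {n0,n1,n4} = {n0}; idom=n0
  n7: preds {n5,n6}: {n0,n1,n2,n5} ∩ {n0,n6} = {n0}; idom=n0

DF derivation:
  join n6 pred n2: n2→n1 stop@n0
  join n6 pred n3: n3 stop@n0
  join n6 pred n4: n4→n1 stop@n0
  join n7 pred n5: n5→n2→n1 stop@n0
  join n7 pred n6: n6 stop@n0
  n0: DF=∅
  n1: DF={n6,n7}
  n2: DF={n6,n7}
  n3: DF={n6}
  n4: DF={n6}
  n5: DF={n7}
  n6: DF={n7}
  n7: DF=∅

φ for g: defs {n0,n2}
  DF⁺ = {n6,n7}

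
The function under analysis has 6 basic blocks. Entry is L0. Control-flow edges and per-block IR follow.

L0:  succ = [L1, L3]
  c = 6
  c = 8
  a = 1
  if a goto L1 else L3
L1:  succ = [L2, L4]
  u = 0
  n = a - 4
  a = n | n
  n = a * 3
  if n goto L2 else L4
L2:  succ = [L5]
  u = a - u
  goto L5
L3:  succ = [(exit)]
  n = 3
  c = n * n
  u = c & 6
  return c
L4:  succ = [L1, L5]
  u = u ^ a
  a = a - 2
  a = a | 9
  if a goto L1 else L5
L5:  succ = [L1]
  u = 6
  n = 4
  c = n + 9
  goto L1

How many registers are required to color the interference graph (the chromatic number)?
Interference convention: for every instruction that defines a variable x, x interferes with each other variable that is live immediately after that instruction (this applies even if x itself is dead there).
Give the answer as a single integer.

Answer: 3

Working:
Per-block:
  L0 def {a,c} use ∅
  L1 def {a,n,u} use {a}
  L2 def {u} use {a,u}
  L3 def {c,n,u} use ∅
  L4 def {a,u} use {a,u}
  L5 def {c,n,u} use ∅

Liveness:
  L0 li=∅ lo={a}
  L1 li={a} lo={a,u}
  L2 li={a,u} lo={a}
  L3 li=∅ lo=∅
  L4 li={a,u} lo={a}
  L5 li={a} lo={a}

Conflict graph:
  a — {c,n,u}
  c — {a,u}
  n — {a,u}
  u — {a,c,n}

Registers:
  lower bound: {a,c,u} mutually conflict ⇒ χ ≥ 3
  assign a→R0 c→R2 n→R2 u→R1 — no edge inside a register ⇒ χ ≤ 3
  χ = 3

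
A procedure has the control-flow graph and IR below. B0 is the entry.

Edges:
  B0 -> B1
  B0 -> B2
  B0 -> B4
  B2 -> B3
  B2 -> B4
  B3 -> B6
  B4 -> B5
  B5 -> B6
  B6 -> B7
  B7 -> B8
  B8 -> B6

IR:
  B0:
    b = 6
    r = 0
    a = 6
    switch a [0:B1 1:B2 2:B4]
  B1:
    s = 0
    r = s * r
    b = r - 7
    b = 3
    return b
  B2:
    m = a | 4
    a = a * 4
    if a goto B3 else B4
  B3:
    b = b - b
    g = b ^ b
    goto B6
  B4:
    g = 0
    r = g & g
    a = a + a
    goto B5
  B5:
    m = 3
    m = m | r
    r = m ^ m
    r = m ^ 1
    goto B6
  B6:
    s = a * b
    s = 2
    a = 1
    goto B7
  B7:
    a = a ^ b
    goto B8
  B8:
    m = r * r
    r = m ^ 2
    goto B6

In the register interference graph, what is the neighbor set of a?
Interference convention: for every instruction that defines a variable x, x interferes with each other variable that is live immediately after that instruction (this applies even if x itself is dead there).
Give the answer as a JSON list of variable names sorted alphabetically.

Answer: ["b", "g", "m", "r"]

Working:
Block summaries:
  B0 def {a,b,r} use ∅
  B1 def {b,r,s} use {r}
  B2 def {a,m} use {a}
  B3 def {b,g} use {b}
  B4 def {a,g,r} use {a}
  B5 def {m,r} use {r}
  B6 def {a,s} use {a,b}
  B7 def {a} use {a,b}
  B8 def {m,r} use {r}

Liveness:
  B0: in=∅ out={a,b,r}
  B1: in={r} out=∅
  B2: in={a,b,r} out={a,b,r}
  B3: in={a,b,r} out={a,b,r}
  B4: in={a,b} out={a,b,r}
  B5: in={a,b,r} out={a,b,r}
  B6: in={a,b,r} out={a,b,r}
  B7: in={a,b,r} out={a,b,r}
  B8: in={a,b,r} out={a,b,r}

Interfere edges:
  a↔{b,g,m,r}
  b↔{a,g,m,r,s}
  g↔{a,b,r}
  m↔{a,b,r}
  r↔{a,b,g,m,s}
  s↔{b,r}

N(a) = ["b", "g", "m", "r"]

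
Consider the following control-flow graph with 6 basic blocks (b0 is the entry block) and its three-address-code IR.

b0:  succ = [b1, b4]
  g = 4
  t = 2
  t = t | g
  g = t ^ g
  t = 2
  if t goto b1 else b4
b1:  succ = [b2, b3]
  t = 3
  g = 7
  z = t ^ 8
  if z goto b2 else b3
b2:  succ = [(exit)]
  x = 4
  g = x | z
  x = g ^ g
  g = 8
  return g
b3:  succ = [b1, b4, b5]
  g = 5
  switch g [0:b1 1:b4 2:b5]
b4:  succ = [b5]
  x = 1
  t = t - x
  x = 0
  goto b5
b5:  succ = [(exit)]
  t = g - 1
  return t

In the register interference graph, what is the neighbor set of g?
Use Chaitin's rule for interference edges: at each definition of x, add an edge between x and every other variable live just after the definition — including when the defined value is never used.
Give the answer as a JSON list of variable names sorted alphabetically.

Answer: ["t", "x"]

Working:
Per-block:
  b0 def {g,t} use ∅
  b1 def {g,t,z} use ∅
  b2 def {g,x} use {z}
  b3 def {g} use ∅
  b4 def {t,x} use {t}
  b5 def {t} use {g}

Liveness:
  live b0: ∅→{g,t}
  live b1: ∅→{t,z}
  live b2: {z}→∅
  live b3: {t}→{g,t}
  live b4: {g,t}→{g}
  live b5: {g}→∅

Interference:
  g: {t,x}
  t: {g,x,z}
  x: {g,t,z}
  z: {t,x}

N(g) = ["t", "x"]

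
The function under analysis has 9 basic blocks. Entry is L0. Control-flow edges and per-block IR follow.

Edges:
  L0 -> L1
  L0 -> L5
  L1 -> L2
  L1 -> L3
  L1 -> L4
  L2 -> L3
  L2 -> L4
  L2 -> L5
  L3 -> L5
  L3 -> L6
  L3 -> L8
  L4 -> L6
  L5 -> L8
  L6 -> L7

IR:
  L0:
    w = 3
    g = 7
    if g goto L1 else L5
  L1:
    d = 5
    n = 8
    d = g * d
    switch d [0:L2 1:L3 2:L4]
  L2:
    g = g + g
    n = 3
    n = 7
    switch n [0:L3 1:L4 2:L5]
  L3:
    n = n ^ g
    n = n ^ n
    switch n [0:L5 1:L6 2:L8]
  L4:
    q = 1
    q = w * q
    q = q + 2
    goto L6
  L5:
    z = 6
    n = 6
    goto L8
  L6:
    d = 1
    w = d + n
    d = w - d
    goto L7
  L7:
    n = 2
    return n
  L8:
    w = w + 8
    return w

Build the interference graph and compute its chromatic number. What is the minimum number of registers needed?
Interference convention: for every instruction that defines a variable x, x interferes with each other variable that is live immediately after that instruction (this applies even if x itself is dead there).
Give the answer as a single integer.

Per-block:
  L0: def={g,w} ue=∅
  L1: def={d,n} ue={g}
  L2: def={g,n} ue={g}
  L3: def={n} ue={g,n}
  L4: def={q} ue={w}
  L5: def={n,z} ue=∅
  L6: def={d,w} ue={n}
  L7: def={n} ue=∅
  L8: def={w} ue={w}

Backward fixpoint:
  L0: in=∅ out={g,w}
  L1: in={g,w} out={g,n,w}
  L2: in={g,w} out={g,n,w}
  L3: in={g,n,w} out={n,w}
  L4: in={n,w} out={n}
  L5: in={w} out={w}
  L6: in={n} out=∅
  L7: in=∅ out=∅
  L8: in={w} out=∅

Interfere edges:
  d — {g,n,w}
  g — {d,n,w}
  n — {d,g,q,w}
  q — {n,w}
  w — {d,g,n,q,z}
  z — {w}

Colouring:
  clique {d,g,n,w} ⇒ need ≥ 4
  assign d→R2 g→R3 n→R1 q→R2 w→R0 z→R1 — no edge inside a register ⇒ χ ≤ 4
  χ = 4

Answer: 4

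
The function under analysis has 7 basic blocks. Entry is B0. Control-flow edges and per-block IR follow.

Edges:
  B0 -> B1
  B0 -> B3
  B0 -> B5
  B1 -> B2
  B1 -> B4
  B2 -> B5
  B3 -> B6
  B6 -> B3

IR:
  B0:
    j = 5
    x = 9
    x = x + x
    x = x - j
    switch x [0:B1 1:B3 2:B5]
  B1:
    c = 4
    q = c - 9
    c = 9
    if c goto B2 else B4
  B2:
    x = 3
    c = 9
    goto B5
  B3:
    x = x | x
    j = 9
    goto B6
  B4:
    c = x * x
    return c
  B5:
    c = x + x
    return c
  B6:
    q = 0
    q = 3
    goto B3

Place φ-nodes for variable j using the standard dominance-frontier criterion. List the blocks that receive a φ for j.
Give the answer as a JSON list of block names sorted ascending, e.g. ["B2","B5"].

idom tree: B1←B0 B2←B1 B3←B0 B4←B1 B5←B0 B6←B3
Join-block Dom:
  B3: preds {B0,B6}: {B0} ∩ {B0,B3,B6} = {B0}; idom=B0
  B5: preds {B0,B2}: {B0} ∩ {B0,B1,B2} = {B0}; idom=B0

Frontier:
  join B3 pred B0: · stop@B0
  join B3 pred B6: B6→B3 stop@B0
  join B5 pred B0: · stop@B0
  join B5 pred B2: B2→B1 stop@B0
  B0: DF=∅
  B1: DF={B5}
  B2: DF={B5}
  B3: DF={B3}
  B4: DF=∅
  B5: DF=∅
  B6: DF={B3}

φ for j: defs {B0,B3}
  DF⁺ = {B3}

Answer: ["B3"]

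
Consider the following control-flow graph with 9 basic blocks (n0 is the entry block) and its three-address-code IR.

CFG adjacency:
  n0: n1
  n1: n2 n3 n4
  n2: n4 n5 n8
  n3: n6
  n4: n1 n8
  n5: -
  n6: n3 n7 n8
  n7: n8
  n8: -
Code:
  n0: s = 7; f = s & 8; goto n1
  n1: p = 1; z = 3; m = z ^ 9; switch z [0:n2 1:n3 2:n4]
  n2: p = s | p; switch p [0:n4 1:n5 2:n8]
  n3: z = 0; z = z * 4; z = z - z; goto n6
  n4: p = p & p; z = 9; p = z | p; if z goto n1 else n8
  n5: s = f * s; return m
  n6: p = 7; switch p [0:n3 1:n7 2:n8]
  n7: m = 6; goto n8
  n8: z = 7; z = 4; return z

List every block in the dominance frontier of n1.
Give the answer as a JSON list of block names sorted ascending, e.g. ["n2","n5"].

Answer: ["n1"]

Derivation:
idom tree: n1←n0 n2←n1 n3←n1 n4←n1 n5←n2 n6←n3 n7←n6 n8←n1
Dom at joins:
  n1: preds {n0,n4}: {n0} ∩ {n0,n1,n4} = {n0}; idom=n0
  n3: preds {n1,n6}: {n0,n1} ∩ {n0,n1,n3,n6} = {n0,n1}; idom=n1
  n4: preds {n1,n2}: {n0,n1} ∩ {n0,n1,n2} = {n0,n1}; idom=n1
  n8: preds {n2,n4,n6,n7}: {n0,n1,n2} ∩ {n0,n1,n4} ∩ {n0,n1,n3,n6} ∩ {n0,n1,n3,n6,n7} = {n0,n1}; idom=n1

Frontier:
  join n1 pred n0: · stop@n0
  join n1 pred n4: n4→n1 stop@n0
  join n3 pred n1: · stop@n1
  join n3 pred n6: n6→n3 stop@n1
  join n4 pred n1: · stop@n1
  join n4 pred n2: n2 stop@n1
  join n8 pred n2: n2 stop@n1
  join n8 pred n4: n4 stop@n1
  join n8 pred n6: n6→n3 stop@n1
  join n8 pred n7: n7→n6→n3 stop@n1
  n0 → ∅
  n1 → {n1}
  n2 → {n4,n8}
  n3 → {n3,n8}
  n4 → {n1,n8}
  n5 → ∅
  n6 → {n3,n8}
  n7 → {n8}
  n8 → ∅

DF(n1) = ["n1"]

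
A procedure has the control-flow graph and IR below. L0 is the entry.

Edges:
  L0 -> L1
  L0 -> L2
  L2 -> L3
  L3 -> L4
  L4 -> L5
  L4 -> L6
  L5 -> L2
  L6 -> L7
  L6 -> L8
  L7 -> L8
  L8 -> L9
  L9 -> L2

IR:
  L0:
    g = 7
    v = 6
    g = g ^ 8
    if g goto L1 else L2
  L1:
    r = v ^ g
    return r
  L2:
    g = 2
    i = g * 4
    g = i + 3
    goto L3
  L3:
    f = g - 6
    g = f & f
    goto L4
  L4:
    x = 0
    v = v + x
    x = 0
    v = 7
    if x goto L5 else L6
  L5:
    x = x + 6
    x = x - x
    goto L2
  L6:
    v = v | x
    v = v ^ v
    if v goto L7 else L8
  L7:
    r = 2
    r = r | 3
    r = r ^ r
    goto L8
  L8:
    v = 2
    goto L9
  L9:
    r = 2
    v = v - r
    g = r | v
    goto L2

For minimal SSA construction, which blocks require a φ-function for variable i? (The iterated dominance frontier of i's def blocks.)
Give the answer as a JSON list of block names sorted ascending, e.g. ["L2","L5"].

Answer: ["L2"]

Analysis:
idom tree: L1←L0 L2←L0 L3←L2 L4←L3 L5←L4 L6←L4 L7←L6 L8←L6 L9←L8
Join-block Dom:
  L2: preds {L0,L5,L9}: {L0} ∩ {L0,L2,L3,L4,L5} ∩ {L0,L2,L3,L4,L6,L8,L9} = {L0}; idom=L0
  L8: preds {L6,L7}: {L0,L2,L3,L4,L6} ∩ {L0,L2,L3,L4,L6,L7} = {L0,L2,L3,L4,L6}; idom=L6

DF walk-up:
  L2←L0: walk · to L0
  L2←L5: walk L5→L4→L3→L2 to L0
  L2←L9: walk L9→L8→L6→L4→L3→L2 to L0
  L8←L6: walk · to L6
  L8←L7: walk L7 to L6
  L0 → ∅
  L1 → ∅
  L2 → {L2}
  L3 → {L2}
  L4 → {L2}
  L5 → {L2}
  L6 → {L2}
  L7 → {L8}
  L8 → {L2}
  L9 → {L2}

φ for i: defs {L2}
  DF⁺ = {L2}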